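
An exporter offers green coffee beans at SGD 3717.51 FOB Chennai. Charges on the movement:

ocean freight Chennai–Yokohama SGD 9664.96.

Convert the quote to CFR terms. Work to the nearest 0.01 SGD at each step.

From FOB to CFR, the seller additionally bears: freight.
CFR price = 3717.51 + 9664.96 = 13382.47

CFR price: SGD 13382.47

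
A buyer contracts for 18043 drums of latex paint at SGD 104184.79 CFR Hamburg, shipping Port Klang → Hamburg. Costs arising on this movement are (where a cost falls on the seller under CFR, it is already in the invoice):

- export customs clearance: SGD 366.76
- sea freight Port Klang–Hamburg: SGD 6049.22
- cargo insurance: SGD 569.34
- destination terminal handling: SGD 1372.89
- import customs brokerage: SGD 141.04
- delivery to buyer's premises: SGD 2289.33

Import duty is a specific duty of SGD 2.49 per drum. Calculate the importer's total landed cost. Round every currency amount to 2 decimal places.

CFR: the seller pays costs through ocean freight to the destination port, but not insurance.
Already in the invoice (seller's account under CFR): export clearance, freight — exclude.
CIF value = CFR price + insurance = 104184.79 + 569.34 = 104754.13
Import duty = 18043 × 2.49 = 44927.07
Buyer bears: insurance 569.34 + destination terminal 1372.89 + brokerage 141.04 + delivery 2289.33 + duty 44927.07 = 49299.67
Landed cost = invoice 104184.79 + 49299.67 = 153484.46

Total landed cost: SGD 153484.46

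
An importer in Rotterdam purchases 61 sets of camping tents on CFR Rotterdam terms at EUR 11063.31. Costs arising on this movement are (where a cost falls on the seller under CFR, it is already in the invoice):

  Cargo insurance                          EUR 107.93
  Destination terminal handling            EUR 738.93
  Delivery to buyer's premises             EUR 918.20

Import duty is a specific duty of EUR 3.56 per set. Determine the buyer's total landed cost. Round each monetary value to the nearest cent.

CFR: the seller pays costs through ocean freight to the destination port, but not insurance.
CIF value = CFR price + insurance = 11063.31 + 107.93 = 11171.24
Import duty = 61 × 3.56 = 217.16
Buyer bears: insurance 107.93 + destination terminal 738.93 + delivery 918.20 + duty 217.16 = 1982.22
Landed cost = invoice 11063.31 + 1982.22 = 13045.53

Total landed cost: EUR 13045.53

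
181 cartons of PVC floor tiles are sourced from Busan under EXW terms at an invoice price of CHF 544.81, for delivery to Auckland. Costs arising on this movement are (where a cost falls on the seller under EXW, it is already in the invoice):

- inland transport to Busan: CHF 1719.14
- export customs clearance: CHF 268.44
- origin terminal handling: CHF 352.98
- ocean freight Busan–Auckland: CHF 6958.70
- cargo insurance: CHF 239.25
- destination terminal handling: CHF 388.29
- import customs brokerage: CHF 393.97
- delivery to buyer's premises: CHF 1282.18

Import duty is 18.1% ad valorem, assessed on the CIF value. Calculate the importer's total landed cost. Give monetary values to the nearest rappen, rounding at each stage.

Total landed cost: CHF 13972.84

EXW: the seller makes goods available at their premises; the buyer bears all onward costs.
CIF value = EXW price + inland to port + export clearance + origin terminal + freight + insurance = 544.81 + 1719.14 + 268.44 + 352.98 + 6958.70 + 239.25 = 10083.32
Import duty = 10083.32 × 18.1% = 1825.08
Buyer bears: inland to port 1719.14 + export clearance 268.44 + origin terminal 352.98 + freight 6958.70 + insurance 239.25 + destination terminal 388.29 + brokerage 393.97 + delivery 1282.18 + duty 1825.08 = 13428.03
Landed cost = invoice 544.81 + 13428.03 = 13972.84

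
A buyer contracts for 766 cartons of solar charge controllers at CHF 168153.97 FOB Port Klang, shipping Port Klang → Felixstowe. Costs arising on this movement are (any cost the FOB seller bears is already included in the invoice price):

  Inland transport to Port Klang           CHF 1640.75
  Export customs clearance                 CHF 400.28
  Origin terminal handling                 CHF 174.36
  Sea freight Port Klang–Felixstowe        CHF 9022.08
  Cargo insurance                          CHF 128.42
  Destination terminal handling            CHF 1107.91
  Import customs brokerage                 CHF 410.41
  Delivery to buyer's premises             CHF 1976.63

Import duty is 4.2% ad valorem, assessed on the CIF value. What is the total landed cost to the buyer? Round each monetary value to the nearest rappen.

Total landed cost: CHF 188246.21

FOB: the seller bears costs until goods are on board at the origin port; the buyer bears freight, insurance and all costs thereafter.
Already in the invoice (seller's account under FOB): inland to port, export clearance, origin terminal — exclude.
CIF value = FOB price + freight + insurance = 168153.97 + 9022.08 + 128.42 = 177304.47
Import duty = 177304.47 × 4.2% = 7446.79
Buyer bears: freight 9022.08 + insurance 128.42 + destination terminal 1107.91 + brokerage 410.41 + delivery 1976.63 + duty 7446.79 = 20092.24
Landed cost = invoice 168153.97 + 20092.24 = 188246.21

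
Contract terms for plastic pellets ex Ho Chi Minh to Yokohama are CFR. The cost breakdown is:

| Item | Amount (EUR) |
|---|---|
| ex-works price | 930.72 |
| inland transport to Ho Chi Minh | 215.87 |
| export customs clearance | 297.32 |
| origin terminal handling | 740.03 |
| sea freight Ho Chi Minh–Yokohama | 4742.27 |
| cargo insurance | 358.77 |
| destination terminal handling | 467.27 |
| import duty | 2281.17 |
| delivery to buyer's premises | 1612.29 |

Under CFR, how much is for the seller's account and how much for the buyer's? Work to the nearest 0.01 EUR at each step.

Seller: EUR 6926.21; buyer: EUR 4719.50

CFR: the seller pays costs through ocean freight to the destination port, but not insurance.
Seller's account: goods 930.72 + inland to port 215.87 + export clearance 297.32 + origin terminal 740.03 + freight 4742.27 = 6926.21
Buyer's account: insurance 358.77 + destination terminal 467.27 + duty 2281.17 + delivery 1612.29 = 4719.50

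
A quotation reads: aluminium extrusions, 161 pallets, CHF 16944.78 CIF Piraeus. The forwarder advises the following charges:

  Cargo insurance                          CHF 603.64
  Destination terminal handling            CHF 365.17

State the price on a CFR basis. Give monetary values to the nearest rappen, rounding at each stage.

Not relevant to the conversion: destination terminal — on the buyer under both terms; not part of either seller's price.
From CIF to CFR, the seller no longer bears: insurance.
CFR price = 16944.78 − 603.64 = 16341.14

CFR price: CHF 16341.14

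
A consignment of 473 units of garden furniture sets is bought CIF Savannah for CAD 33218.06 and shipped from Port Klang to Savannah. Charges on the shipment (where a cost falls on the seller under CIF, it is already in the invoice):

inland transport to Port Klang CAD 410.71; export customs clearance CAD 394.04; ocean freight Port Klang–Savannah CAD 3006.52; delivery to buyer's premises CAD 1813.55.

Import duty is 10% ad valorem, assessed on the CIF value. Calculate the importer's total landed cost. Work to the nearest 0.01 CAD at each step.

Total landed cost: CAD 38353.42

CIF: the seller pays costs through ocean freight and marine insurance to the destination port.
Already in the invoice (seller's account under CIF): inland to port, export clearance, freight — exclude.
The CIF price already equals the CIF value: 33218.06
Import duty = 33218.06 × 10% = 3321.81
Buyer bears: delivery 1813.55 + duty 3321.81 = 5135.36
Landed cost = invoice 33218.06 + 5135.36 = 38353.42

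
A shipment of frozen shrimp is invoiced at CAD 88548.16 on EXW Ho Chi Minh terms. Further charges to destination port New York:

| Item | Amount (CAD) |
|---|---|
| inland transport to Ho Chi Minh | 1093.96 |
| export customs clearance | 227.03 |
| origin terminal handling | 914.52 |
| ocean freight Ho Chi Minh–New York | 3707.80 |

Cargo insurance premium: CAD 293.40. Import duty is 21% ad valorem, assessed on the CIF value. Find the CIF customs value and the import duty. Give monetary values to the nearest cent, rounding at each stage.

CIF = EXW price + pre-shipment costs + freight + insurance
CIF = 88548.16 + 1093.96 + 227.03 + 914.52 + 3707.80 + 293.40 = 94784.87
Import duty = 94784.87 × 21% = 19904.82

CIF value: CAD 94784.87; import duty: CAD 19904.82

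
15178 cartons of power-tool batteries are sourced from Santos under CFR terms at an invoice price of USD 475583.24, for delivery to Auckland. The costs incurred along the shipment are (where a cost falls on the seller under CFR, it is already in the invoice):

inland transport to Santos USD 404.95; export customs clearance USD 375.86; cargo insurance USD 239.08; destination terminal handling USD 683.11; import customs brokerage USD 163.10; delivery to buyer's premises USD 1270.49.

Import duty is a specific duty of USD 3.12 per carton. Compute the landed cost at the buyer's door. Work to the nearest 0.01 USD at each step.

Total landed cost: USD 525294.38

CFR: the seller pays costs through ocean freight to the destination port, but not insurance.
Already in the invoice (seller's account under CFR): inland to port, export clearance — exclude.
CIF value = CFR price + insurance = 475583.24 + 239.08 = 475822.32
Import duty = 15178 × 3.12 = 47355.36
Buyer bears: insurance 239.08 + destination terminal 683.11 + brokerage 163.10 + delivery 1270.49 + duty 47355.36 = 49711.14
Landed cost = invoice 475583.24 + 49711.14 = 525294.38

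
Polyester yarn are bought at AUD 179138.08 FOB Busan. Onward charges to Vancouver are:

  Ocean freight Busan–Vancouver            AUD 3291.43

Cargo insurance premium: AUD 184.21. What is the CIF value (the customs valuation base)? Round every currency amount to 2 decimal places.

CIF value: AUD 182613.72

CIF = FOB price + freight + insurance
CIF = 179138.08 + 3291.43 + 184.21 = 182613.72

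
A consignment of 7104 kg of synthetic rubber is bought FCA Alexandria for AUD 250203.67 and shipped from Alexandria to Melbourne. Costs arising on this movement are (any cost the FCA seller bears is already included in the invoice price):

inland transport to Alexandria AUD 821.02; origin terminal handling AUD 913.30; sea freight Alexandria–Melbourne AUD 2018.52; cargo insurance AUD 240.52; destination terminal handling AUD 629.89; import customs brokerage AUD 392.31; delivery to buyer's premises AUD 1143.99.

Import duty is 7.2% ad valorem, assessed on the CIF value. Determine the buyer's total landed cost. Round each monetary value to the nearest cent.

FCA: the seller delivers export-cleared goods to the carrier; the buyer bears costs from that point.
Already in the invoice (seller's account under FCA): inland to port — exclude.
CIF value = FCA price + origin terminal + freight + insurance = 250203.67 + 913.30 + 2018.52 + 240.52 = 253376.01
Import duty = 253376.01 × 7.2% = 18243.07
Buyer bears: origin terminal 913.30 + freight 2018.52 + insurance 240.52 + destination terminal 629.89 + brokerage 392.31 + delivery 1143.99 + duty 18243.07 = 23581.60
Landed cost = invoice 250203.67 + 23581.60 = 273785.27

Total landed cost: AUD 273785.27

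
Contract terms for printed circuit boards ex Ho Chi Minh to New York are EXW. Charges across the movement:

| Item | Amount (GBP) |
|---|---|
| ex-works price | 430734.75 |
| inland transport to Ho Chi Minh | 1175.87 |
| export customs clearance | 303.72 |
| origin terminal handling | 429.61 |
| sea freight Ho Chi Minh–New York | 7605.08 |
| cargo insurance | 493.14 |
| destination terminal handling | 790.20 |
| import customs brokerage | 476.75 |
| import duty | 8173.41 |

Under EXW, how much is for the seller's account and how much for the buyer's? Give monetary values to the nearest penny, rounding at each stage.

Seller: GBP 430734.75; buyer: GBP 19447.78

EXW: the seller makes goods available at their premises; the buyer bears all onward costs.
Seller's account: goods 430734.75 = 430734.75
Buyer's account: inland to port 1175.87 + export clearance 303.72 + origin terminal 429.61 + freight 7605.08 + insurance 493.14 + destination terminal 790.20 + brokerage 476.75 + duty 8173.41 = 19447.78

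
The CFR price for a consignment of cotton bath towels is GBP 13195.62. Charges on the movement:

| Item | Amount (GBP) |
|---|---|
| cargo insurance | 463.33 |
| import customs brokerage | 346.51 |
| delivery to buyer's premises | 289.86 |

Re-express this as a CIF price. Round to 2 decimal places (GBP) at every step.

CIF price: GBP 13658.95

Not relevant to the conversion: brokerage, delivery — on the buyer under both terms; not part of either seller's price.
From CFR to CIF, the seller additionally bears: insurance.
CIF price = 13195.62 + 463.33 = 13658.95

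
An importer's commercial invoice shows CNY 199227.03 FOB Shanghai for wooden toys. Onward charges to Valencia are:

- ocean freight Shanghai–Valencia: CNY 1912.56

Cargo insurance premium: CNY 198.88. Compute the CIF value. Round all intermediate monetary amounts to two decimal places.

CIF value: CNY 201338.47

CIF = FOB price + freight + insurance
CIF = 199227.03 + 1912.56 + 198.88 = 201338.47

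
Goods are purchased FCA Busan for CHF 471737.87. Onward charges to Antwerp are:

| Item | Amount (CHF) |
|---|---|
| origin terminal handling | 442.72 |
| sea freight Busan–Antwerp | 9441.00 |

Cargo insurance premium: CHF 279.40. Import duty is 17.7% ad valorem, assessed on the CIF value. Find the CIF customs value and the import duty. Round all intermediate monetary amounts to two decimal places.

CIF value: CHF 481900.99; import duty: CHF 85296.48

CIF = FCA price + pre-shipment costs + freight + insurance
CIF = 471737.87 + 442.72 + 9441.00 + 279.40 = 481900.99
Import duty = 481900.99 × 17.7% = 85296.48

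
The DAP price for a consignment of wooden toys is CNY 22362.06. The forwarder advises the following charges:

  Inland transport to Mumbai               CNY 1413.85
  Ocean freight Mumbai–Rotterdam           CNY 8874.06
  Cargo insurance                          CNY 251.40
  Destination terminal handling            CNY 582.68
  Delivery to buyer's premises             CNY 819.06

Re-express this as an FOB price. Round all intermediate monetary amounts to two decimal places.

FOB price: CNY 11834.86

Not relevant to the conversion: inland to port — on the seller under both DAP and FOB; already in the DAP price and stays in the FOB price.
From DAP to FOB, the seller no longer bears: freight, insurance, destination terminal, delivery.
FOB price = 22362.06 − 8874.06 − 251.40 − 582.68 − 819.06 = 11834.86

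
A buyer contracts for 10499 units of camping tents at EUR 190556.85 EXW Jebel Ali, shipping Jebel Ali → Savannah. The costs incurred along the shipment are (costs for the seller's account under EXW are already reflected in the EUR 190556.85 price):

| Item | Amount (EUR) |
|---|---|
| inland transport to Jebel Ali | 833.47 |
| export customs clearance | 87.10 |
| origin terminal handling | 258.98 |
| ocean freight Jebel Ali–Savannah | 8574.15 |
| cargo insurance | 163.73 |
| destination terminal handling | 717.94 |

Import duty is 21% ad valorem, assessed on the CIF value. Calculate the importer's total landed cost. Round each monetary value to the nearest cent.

Total landed cost: EUR 243291.82

EXW: the seller makes goods available at their premises; the buyer bears all onward costs.
CIF value = EXW price + inland to port + export clearance + origin terminal + freight + insurance = 190556.85 + 833.47 + 87.10 + 258.98 + 8574.15 + 163.73 = 200474.28
Import duty = 200474.28 × 21% = 42099.60
Buyer bears: inland to port 833.47 + export clearance 87.10 + origin terminal 258.98 + freight 8574.15 + insurance 163.73 + destination terminal 717.94 + duty 42099.60 = 52734.97
Landed cost = invoice 190556.85 + 52734.97 = 243291.82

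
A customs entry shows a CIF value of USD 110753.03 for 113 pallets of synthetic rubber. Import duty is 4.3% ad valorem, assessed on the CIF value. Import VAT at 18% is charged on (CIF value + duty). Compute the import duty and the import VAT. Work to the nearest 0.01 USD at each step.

Import duty = 110753.03 × 4.3% = 4762.38
VAT base = CIF + duty = 110753.03 + 4762.38 = 115515.41
Import VAT = 115515.41 × 18% = 20792.77

Import duty: USD 4762.38; import VAT: USD 20792.77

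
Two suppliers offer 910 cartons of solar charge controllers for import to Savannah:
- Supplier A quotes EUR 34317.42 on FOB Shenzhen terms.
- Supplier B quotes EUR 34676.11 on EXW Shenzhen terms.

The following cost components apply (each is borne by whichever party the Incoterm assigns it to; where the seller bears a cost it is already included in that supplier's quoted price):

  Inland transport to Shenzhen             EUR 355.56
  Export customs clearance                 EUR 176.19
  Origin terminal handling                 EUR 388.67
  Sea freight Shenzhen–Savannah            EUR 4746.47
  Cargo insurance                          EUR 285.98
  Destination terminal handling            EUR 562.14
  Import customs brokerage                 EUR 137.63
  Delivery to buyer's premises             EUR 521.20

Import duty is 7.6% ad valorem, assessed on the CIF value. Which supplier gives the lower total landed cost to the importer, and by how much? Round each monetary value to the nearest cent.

Supplier A is cheaper by EUR 1376.32

Supplier A (FOB):
CIF value = FOB price + freight + insurance = 34317.42 + 4746.47 + 285.98 = 39349.87
Import duty = 39349.87 × 7.6% = 2990.59
Buyer bears (A): 4746.47 + 285.98 + 562.14 + 137.63 + 521.20 = 6253.42
Landed cost (A) = invoice 34317.42 + 6253.42 + duty 2990.59 = 43561.43
Supplier B (EXW):
CIF value = EXW price + inland to port + export clearance + origin terminal + freight + insurance = 34676.11 + 355.56 + 176.19 + 388.67 + 4746.47 + 285.98 = 40628.98
Import duty = 40628.98 × 7.6% = 3087.80
Buyer bears (B): 355.56 + 176.19 + 388.67 + 4746.47 + 285.98 + 562.14 + 137.63 + 521.20 = 7173.84
Landed cost (B) = invoice 34676.11 + 7173.84 + duty 3087.80 = 44937.75
Difference = |43561.43 − 44937.75| = 1376.32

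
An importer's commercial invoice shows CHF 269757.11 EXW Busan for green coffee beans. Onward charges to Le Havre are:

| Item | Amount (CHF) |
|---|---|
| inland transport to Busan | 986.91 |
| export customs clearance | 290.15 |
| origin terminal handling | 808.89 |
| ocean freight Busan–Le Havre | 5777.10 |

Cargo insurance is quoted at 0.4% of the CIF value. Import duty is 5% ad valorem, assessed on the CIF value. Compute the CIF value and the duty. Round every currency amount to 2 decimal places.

CIF value: CHF 278735.10; import duty: CHF 13936.76

Let C be the CIF value. C = EXW price + pre-shipment costs + freight + 0.4% × C
C − 0.4% × C = 269757.11 + 986.91 + 290.15 + 808.89 + 5777.10
0.996 × C = 277620.16
C = 277620.16 / 0.996 = 278735.10
Insurance premium = 0.4% × 278735.10 = 1114.94
Import duty = 278735.10 × 5% = 13936.76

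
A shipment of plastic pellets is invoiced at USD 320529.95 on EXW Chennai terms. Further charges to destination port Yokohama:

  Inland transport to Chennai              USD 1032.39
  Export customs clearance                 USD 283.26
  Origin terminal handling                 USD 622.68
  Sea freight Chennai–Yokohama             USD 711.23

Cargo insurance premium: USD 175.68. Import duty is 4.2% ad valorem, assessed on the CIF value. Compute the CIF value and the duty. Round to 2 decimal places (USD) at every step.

CIF = EXW price + pre-shipment costs + freight + insurance
CIF = 320529.95 + 1032.39 + 283.26 + 622.68 + 711.23 + 175.68 = 323355.19
Import duty = 323355.19 × 4.2% = 13580.92

CIF value: USD 323355.19; import duty: USD 13580.92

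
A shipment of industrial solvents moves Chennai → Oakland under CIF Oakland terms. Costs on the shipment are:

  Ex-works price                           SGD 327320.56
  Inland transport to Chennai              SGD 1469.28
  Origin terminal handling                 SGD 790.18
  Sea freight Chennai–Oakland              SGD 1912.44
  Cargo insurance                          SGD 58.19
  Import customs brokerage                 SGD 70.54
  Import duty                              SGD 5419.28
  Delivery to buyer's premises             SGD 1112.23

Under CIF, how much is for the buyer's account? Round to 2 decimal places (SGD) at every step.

Buyer's account: SGD 6602.05

CIF: the seller pays costs through ocean freight and marine insurance to the destination port.
Seller's account: goods 327320.56 + inland to port 1469.28 + origin terminal 790.18 + freight 1912.44 + insurance 58.19 = 331550.65
Buyer's account: brokerage 70.54 + duty 5419.28 + delivery 1112.23 = 6602.05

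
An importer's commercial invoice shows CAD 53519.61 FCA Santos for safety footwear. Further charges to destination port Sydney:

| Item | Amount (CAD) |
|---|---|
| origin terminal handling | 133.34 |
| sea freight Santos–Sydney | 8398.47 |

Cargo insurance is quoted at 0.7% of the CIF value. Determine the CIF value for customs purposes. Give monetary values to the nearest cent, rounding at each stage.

CIF value: CAD 62488.84

Let C be the CIF value. C = FCA price + pre-shipment costs + freight + 0.7% × C
C − 0.7% × C = 53519.61 + 133.34 + 8398.47
0.993 × C = 62051.42
C = 62051.42 / 0.993 = 62488.84
Insurance premium = 0.7% × 62488.84 = 437.42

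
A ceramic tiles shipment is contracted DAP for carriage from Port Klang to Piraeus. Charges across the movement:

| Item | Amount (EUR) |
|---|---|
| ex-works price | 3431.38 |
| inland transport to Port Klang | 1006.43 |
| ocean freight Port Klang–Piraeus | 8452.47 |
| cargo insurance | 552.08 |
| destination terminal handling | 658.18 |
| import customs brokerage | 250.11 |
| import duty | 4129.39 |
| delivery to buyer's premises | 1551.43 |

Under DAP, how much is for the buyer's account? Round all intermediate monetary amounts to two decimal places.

Buyer's account: EUR 4379.50

DAP: the seller bears all costs to the named destination except import duty and clearance.
Seller's account: goods 3431.38 + inland to port 1006.43 + freight 8452.47 + insurance 552.08 + destination terminal 658.18 + delivery 1551.43 = 15651.97
Buyer's account: brokerage 250.11 + duty 4129.39 = 4379.50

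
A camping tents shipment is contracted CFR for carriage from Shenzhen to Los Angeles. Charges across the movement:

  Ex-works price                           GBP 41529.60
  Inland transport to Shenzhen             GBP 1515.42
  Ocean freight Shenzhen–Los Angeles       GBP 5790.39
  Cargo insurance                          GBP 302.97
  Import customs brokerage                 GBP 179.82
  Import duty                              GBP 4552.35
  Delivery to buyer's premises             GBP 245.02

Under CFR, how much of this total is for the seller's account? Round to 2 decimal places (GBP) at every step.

Seller's account: GBP 48835.41

CFR: the seller pays costs through ocean freight to the destination port, but not insurance.
Seller's account: goods 41529.60 + inland to port 1515.42 + freight 5790.39 = 48835.41
Buyer's account: insurance 302.97 + brokerage 179.82 + duty 4552.35 + delivery 245.02 = 5280.16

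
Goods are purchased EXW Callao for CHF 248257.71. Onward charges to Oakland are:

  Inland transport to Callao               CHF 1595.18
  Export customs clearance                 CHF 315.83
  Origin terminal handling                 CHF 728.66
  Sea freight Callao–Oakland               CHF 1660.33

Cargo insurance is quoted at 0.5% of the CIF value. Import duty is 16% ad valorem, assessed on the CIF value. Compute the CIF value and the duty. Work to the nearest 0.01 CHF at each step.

Let C be the CIF value. C = EXW price + pre-shipment costs + freight + 0.5% × C
C − 0.5% × C = 248257.71 + 1595.18 + 315.83 + 728.66 + 1660.33
0.995 × C = 252557.71
C = 252557.71 / 0.995 = 253826.84
Insurance premium = 0.5% × 253826.84 = 1269.13
Import duty = 253826.84 × 16% = 40612.29

CIF value: CHF 253826.84; import duty: CHF 40612.29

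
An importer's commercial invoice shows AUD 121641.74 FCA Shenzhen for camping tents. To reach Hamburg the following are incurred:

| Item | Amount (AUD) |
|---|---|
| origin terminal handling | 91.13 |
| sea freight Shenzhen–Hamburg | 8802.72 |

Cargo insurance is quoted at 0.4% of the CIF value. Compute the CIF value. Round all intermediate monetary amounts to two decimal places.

Let C be the CIF value. C = FCA price + pre-shipment costs + freight + 0.4% × C
C − 0.4% × C = 121641.74 + 91.13 + 8802.72
0.996 × C = 130535.59
C = 130535.59 / 0.996 = 131059.83
Insurance premium = 0.4% × 131059.83 = 524.24

CIF value: AUD 131059.83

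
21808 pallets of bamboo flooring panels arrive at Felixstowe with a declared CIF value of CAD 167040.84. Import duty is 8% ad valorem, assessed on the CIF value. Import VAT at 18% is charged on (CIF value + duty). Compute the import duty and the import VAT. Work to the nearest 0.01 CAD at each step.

Import duty: CAD 13363.27; import VAT: CAD 32472.74

Import duty = 167040.84 × 8% = 13363.27
VAT base = CIF + duty = 167040.84 + 13363.27 = 180404.11
Import VAT = 180404.11 × 18% = 32472.74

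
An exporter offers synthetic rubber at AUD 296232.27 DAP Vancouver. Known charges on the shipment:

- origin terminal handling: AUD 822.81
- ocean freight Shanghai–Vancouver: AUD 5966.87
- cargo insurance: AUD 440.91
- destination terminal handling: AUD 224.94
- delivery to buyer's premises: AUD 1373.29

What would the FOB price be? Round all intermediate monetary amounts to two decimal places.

FOB price: AUD 288226.26

Not relevant to the conversion: origin terminal — on the seller under both DAP and FOB; already in the DAP price and stays in the FOB price.
From DAP to FOB, the seller no longer bears: freight, insurance, destination terminal, delivery.
FOB price = 296232.27 − 5966.87 − 440.91 − 224.94 − 1373.29 = 288226.26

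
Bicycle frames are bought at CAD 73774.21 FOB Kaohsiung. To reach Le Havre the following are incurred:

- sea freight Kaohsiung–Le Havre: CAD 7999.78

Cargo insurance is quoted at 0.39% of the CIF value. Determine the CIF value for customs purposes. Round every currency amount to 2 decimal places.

Let C be the CIF value. C = FOB price + freight + 0.39% × C
C − 0.39% × C = 73774.21 + 7999.78
0.9961 × C = 81773.99
C = 81773.99 / 0.9961 = 82094.16
Insurance premium = 0.39% × 82094.16 = 320.17

CIF value: CAD 82094.16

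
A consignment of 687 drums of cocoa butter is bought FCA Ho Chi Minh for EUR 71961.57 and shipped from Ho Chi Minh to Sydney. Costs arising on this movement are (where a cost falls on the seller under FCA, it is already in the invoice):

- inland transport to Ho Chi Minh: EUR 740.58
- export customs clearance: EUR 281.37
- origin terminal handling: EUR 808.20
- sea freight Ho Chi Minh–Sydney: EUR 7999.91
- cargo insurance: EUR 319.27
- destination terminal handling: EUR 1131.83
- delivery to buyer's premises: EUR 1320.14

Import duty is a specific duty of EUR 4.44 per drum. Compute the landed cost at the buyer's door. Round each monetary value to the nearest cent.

Total landed cost: EUR 86591.20

FCA: the seller delivers export-cleared goods to the carrier; the buyer bears costs from that point.
Already in the invoice (seller's account under FCA): inland to port, export clearance — exclude.
CIF value = FCA price + origin terminal + freight + insurance = 71961.57 + 808.20 + 7999.91 + 319.27 = 81088.95
Import duty = 687 × 4.44 = 3050.28
Buyer bears: origin terminal 808.20 + freight 7999.91 + insurance 319.27 + destination terminal 1131.83 + delivery 1320.14 + duty 3050.28 = 14629.63
Landed cost = invoice 71961.57 + 14629.63 = 86591.20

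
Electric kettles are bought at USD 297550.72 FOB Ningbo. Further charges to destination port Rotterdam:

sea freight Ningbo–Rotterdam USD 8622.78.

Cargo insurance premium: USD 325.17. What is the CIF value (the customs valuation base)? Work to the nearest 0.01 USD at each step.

CIF value: USD 306498.67

CIF = FOB price + freight + insurance
CIF = 297550.72 + 8622.78 + 325.17 = 306498.67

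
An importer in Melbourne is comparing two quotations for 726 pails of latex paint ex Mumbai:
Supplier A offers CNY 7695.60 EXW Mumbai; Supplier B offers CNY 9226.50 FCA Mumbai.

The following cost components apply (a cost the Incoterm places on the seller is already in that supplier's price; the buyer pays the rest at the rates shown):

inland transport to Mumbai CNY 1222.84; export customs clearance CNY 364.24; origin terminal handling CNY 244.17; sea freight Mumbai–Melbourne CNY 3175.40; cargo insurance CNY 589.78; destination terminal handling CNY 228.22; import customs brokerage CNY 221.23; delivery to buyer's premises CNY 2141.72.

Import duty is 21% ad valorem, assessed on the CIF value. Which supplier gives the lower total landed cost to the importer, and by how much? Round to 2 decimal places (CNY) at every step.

Supplier A (EXW):
CIF value = EXW price + inland to port + export clearance + origin terminal + freight + insurance = 7695.60 + 1222.84 + 364.24 + 244.17 + 3175.40 + 589.78 = 13292.03
Import duty = 13292.03 × 21% = 2791.33
Buyer bears (A): 1222.84 + 364.24 + 244.17 + 3175.40 + 589.78 + 228.22 + 221.23 + 2141.72 = 8187.60
Landed cost (A) = invoice 7695.60 + 8187.60 + duty 2791.33 = 18674.53
Supplier B (FCA):
CIF value = FCA price + origin terminal + freight + insurance = 9226.50 + 244.17 + 3175.40 + 589.78 = 13235.85
Import duty = 13235.85 × 21% = 2779.53
Buyer bears (B): 244.17 + 3175.40 + 589.78 + 228.22 + 221.23 + 2141.72 = 6600.52
Landed cost (B) = invoice 9226.50 + 6600.52 + duty 2779.53 = 18606.55
Difference = |18674.53 − 18606.55| = 67.98

Supplier B is cheaper by CNY 67.98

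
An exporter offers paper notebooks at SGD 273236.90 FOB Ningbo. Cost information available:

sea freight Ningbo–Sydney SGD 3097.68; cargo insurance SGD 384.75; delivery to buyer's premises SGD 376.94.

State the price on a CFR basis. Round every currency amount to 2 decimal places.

CFR price: SGD 276334.58

Not relevant to the conversion: insurance, delivery — on the buyer under both terms; not part of either seller's price.
From FOB to CFR, the seller additionally bears: freight.
CFR price = 273236.90 + 3097.68 = 276334.58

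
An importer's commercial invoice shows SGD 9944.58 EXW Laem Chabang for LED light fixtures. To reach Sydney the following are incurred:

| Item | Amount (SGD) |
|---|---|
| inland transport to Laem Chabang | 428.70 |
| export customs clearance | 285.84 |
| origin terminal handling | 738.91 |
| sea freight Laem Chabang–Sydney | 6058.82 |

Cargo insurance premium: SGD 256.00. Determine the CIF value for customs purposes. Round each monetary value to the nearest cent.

CIF value: SGD 17712.85

CIF = EXW price + pre-shipment costs + freight + insurance
CIF = 9944.58 + 428.70 + 285.84 + 738.91 + 6058.82 + 256.00 = 17712.85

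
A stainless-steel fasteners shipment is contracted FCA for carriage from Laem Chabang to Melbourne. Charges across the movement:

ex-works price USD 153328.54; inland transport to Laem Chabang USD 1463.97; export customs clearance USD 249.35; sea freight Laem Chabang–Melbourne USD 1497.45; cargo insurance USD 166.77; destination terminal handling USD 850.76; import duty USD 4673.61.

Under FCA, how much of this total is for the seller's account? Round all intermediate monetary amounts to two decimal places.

FCA: the seller delivers export-cleared goods to the carrier; the buyer bears costs from that point.
Seller's account: goods 153328.54 + inland to port 1463.97 + export clearance 249.35 = 155041.86
Buyer's account: freight 1497.45 + insurance 166.77 + destination terminal 850.76 + duty 4673.61 = 7188.59

Seller's account: USD 155041.86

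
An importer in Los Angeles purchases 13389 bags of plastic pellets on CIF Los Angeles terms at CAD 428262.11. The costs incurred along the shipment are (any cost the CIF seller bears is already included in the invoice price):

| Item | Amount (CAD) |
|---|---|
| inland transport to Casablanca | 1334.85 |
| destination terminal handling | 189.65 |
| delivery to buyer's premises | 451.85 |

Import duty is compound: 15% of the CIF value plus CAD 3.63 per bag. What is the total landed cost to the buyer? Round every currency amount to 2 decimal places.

Total landed cost: CAD 541745.00

CIF: the seller pays costs through ocean freight and marine insurance to the destination port.
Already in the invoice (seller's account under CIF): inland to port — exclude.
The CIF price already equals the CIF value: 428262.11
Ad valorem component: 428262.11 × 15% = 64239.32
Specific component: 13389 × 3.63 = 48602.07
Import duty = 64239.32 + 48602.07 = 112841.39
Buyer bears: destination terminal 189.65 + delivery 451.85 + duty 112841.39 = 113482.89
Landed cost = invoice 428262.11 + 113482.89 = 541745.00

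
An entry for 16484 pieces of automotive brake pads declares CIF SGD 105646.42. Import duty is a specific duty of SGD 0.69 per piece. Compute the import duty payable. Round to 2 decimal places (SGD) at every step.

Import duty = 16484 × 0.69 = 11373.96

Import duty: SGD 11373.96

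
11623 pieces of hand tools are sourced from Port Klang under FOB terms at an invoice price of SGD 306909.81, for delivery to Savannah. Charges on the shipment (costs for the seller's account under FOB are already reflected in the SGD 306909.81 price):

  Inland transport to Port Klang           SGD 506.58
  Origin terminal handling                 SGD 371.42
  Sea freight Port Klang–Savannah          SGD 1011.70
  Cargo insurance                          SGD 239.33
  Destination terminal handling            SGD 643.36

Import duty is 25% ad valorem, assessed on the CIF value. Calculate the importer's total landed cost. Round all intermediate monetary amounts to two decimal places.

Total landed cost: SGD 385844.41

FOB: the seller bears costs until goods are on board at the origin port; the buyer bears freight, insurance and all costs thereafter.
Already in the invoice (seller's account under FOB): inland to port, origin terminal — exclude.
CIF value = FOB price + freight + insurance = 306909.81 + 1011.70 + 239.33 = 308160.84
Import duty = 308160.84 × 25% = 77040.21
Buyer bears: freight 1011.70 + insurance 239.33 + destination terminal 643.36 + duty 77040.21 = 78934.60
Landed cost = invoice 306909.81 + 78934.60 = 385844.41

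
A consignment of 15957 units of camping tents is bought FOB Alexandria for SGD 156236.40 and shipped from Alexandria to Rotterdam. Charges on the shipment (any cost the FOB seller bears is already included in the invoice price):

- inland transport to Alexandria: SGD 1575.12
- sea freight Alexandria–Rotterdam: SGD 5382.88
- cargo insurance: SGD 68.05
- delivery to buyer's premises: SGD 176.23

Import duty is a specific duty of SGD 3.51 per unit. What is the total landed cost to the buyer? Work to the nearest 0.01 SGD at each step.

Total landed cost: SGD 217872.63

FOB: the seller bears costs until goods are on board at the origin port; the buyer bears freight, insurance and all costs thereafter.
Already in the invoice (seller's account under FOB): inland to port — exclude.
CIF value = FOB price + freight + insurance = 156236.40 + 5382.88 + 68.05 = 161687.33
Import duty = 15957 × 3.51 = 56009.07
Buyer bears: freight 5382.88 + insurance 68.05 + delivery 176.23 + duty 56009.07 = 61636.23
Landed cost = invoice 156236.40 + 61636.23 = 217872.63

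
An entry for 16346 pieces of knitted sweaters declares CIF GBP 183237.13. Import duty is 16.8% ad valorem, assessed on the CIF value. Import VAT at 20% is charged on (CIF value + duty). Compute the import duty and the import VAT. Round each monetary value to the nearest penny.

Import duty: GBP 30783.84; import VAT: GBP 42804.19

Import duty = 183237.13 × 16.8% = 30783.84
VAT base = CIF + duty = 183237.13 + 30783.84 = 214020.97
Import VAT = 214020.97 × 20% = 42804.19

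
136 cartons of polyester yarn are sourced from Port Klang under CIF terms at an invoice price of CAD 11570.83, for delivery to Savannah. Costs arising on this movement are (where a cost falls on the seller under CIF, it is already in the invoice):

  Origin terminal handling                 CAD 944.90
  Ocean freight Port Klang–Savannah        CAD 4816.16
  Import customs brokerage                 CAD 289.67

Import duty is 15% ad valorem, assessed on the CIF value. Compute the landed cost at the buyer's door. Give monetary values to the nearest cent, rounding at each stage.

CIF: the seller pays costs through ocean freight and marine insurance to the destination port.
Already in the invoice (seller's account under CIF): origin terminal, freight — exclude.
The CIF price already equals the CIF value: 11570.83
Import duty = 11570.83 × 15% = 1735.62
Buyer bears: brokerage 289.67 + duty 1735.62 = 2025.29
Landed cost = invoice 11570.83 + 2025.29 = 13596.12

Total landed cost: CAD 13596.12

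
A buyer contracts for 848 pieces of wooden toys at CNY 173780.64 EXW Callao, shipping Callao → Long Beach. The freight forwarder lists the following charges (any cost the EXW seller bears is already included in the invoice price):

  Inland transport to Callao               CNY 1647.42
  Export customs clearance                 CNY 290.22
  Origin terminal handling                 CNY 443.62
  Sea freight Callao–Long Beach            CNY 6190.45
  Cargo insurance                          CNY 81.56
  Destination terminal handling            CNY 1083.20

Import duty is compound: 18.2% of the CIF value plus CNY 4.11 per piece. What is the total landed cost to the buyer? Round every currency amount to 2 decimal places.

EXW: the seller makes goods available at their premises; the buyer bears all onward costs.
CIF value = EXW price + inland to port + export clearance + origin terminal + freight + insurance = 173780.64 + 1647.42 + 290.22 + 443.62 + 6190.45 + 81.56 = 182433.91
Ad valorem component: 182433.91 × 18.2% = 33202.97
Specific component: 848 × 4.11 = 3485.28
Import duty = 33202.97 + 3485.28 = 36688.25
Buyer bears: inland to port 1647.42 + export clearance 290.22 + origin terminal 443.62 + freight 6190.45 + insurance 81.56 + destination terminal 1083.20 + duty 36688.25 = 46424.72
Landed cost = invoice 173780.64 + 46424.72 = 220205.36

Total landed cost: CNY 220205.36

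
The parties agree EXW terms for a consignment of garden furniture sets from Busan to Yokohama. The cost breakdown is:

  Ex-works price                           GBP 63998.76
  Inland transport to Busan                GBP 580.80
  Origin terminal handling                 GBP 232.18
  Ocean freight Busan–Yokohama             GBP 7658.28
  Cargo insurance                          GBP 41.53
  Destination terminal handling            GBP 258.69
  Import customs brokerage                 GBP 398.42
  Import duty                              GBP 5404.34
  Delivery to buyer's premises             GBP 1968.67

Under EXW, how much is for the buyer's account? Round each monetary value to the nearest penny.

Buyer's account: GBP 16542.91

EXW: the seller makes goods available at their premises; the buyer bears all onward costs.
Seller's account: goods 63998.76 = 63998.76
Buyer's account: inland to port 580.80 + origin terminal 232.18 + freight 7658.28 + insurance 41.53 + destination terminal 258.69 + brokerage 398.42 + duty 5404.34 + delivery 1968.67 = 16542.91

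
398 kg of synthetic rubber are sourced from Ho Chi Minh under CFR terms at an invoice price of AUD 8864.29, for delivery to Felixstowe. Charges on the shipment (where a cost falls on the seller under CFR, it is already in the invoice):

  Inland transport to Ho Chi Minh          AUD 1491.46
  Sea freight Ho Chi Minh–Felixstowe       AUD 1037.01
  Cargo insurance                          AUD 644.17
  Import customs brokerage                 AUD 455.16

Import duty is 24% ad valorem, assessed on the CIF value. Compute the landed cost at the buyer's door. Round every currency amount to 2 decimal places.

Total landed cost: AUD 12245.65

CFR: the seller pays costs through ocean freight to the destination port, but not insurance.
Already in the invoice (seller's account under CFR): inland to port, freight — exclude.
CIF value = CFR price + insurance = 8864.29 + 644.17 = 9508.46
Import duty = 9508.46 × 24% = 2282.03
Buyer bears: insurance 644.17 + brokerage 455.16 + duty 2282.03 = 3381.36
Landed cost = invoice 8864.29 + 3381.36 = 12245.65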